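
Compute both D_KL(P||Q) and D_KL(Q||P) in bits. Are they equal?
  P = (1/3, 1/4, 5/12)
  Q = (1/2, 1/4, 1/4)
D_KL(P||Q) = 0.1121, D_KL(Q||P) = 0.1082

KL divergence is not symmetric: D_KL(P||Q) ≠ D_KL(Q||P) in general.

D_KL(P||Q) = 0.1121 bits
D_KL(Q||P) = 0.1082 bits

No, they are not equal!

This asymmetry is why KL divergence is not a true distance metric.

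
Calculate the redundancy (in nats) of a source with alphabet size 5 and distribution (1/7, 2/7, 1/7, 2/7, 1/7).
0.0596 nats

Redundancy measures how far a source is from maximum entropy:
R = H_max - H(X)

Maximum entropy for 5 symbols: H_max = log_e(5) = 1.6094 nats
Actual entropy: H(X) = 1.5498 nats
Redundancy: R = 1.6094 - 1.5498 = 0.0596 nats

This redundancy represents potential for compression: the source could be compressed by 0.0596 nats per symbol.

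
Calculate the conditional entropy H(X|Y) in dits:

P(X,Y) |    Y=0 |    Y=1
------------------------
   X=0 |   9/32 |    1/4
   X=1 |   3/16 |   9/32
0.2965 dits

Using the chain rule: H(X|Y) = H(X,Y) - H(Y)

First, compute H(X,Y) = 0.5967 dits

Marginal P(Y) = (15/32, 17/32)
H(Y) = 0.3002 dits

H(X|Y) = H(X,Y) - H(Y) = 0.5967 - 0.3002 = 0.2965 dits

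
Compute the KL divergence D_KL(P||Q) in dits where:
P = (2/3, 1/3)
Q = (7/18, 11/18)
0.0683 dits

KL divergence: D_KL(P||Q) = Σ p(x) log(p(x)/q(x))

Computing term by term:
  x=0: 2/3 × log_10[(2/3)/(7/18)] = 2/3 × 0.2341 = 0.1561
  x=1: 1/3 × log_10[(1/3)/(11/18)] = 1/3 × -0.2632 = -0.0877

D_KL(P||Q) = 0.0683 dits

Note: KL divergence is always non-negative and equals 0 iff P = Q.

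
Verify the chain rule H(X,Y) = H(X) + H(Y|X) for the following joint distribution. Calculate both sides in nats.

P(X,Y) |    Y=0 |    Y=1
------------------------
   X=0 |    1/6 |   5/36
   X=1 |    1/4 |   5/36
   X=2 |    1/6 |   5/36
H(X,Y) = 1.7664, H(X) = 1.0918, H(Y|X) = 0.6745 (all in nats)

Chain rule: H(X,Y) = H(X) + H(Y|X)

Left side — joint entropy directly:
H(X,Y) = -Σ p(x,y) log p(x,y) = 1.7664 nats

Right side — compute H(Y|X) from the conditional distributions:
P(X) = (11/36, 7/18, 11/36), so H(X) = 1.0918 nats
H(Y|X) = Σ_x P(X=x) · H(Y|X=x):
  P(Y|X=0) = (6/11, 5/11), H(Y|X=0) = 0.6890, weight P(X=0) = 11/36
  P(Y|X=1) = (9/14, 5/14), H(Y|X=1) = 0.6518, weight P(X=1) = 7/18
  P(Y|X=2) = (6/11, 5/11), H(Y|X=2) = 0.6890, weight P(X=2) = 11/36
H(Y|X) = 0.6745 nats

H(X) + H(Y|X) = 1.0918 + 0.6745 = 1.7664 nats

Both sides equal 1.7664 nats. ✓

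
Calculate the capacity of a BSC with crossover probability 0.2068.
0.2647 bits

For a binary symmetric channel (BSC) with error probability p:
Capacity C = 1 - H(p) bits per symbol

where H(p) = -p log₂(p) - (1-p) log₂(1-p) is the binary entropy function.

H(0.2068) = 0.7353 bits
C = 1 - 0.7353 = 0.2647 bits per symbol

This means we can reliably transmit up to 0.2647 bits of information per channel use.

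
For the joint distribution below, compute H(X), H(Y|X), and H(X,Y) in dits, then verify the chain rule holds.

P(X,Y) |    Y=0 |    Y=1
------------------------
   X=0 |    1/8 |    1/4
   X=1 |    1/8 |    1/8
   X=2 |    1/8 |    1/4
H(X,Y) = 0.7526, H(X) = 0.4700, H(Y|X) = 0.2826 (all in dits)

Chain rule: H(X,Y) = H(X) + H(Y|X)

Left side — joint entropy directly:
H(X,Y) = -Σ p(x,y) log p(x,y) = 0.7526 dits

Right side — compute H(Y|X) from the conditional distributions:
P(X) = (3/8, 1/4, 3/8), so H(X) = 0.4700 dits
H(Y|X) = Σ_x P(X=x) · H(Y|X=x):
  P(Y|X=0) = (1/3, 2/3), H(Y|X=0) = 0.2764, weight P(X=0) = 3/8
  P(Y|X=1) = (1/2, 1/2), H(Y|X=1) = 0.3010, weight P(X=1) = 1/4
  P(Y|X=2) = (1/3, 2/3), H(Y|X=2) = 0.2764, weight P(X=2) = 3/8
H(Y|X) = 0.2826 dits

H(X) + H(Y|X) = 0.4700 + 0.2826 = 0.7526 dits

Both sides equal 0.7526 dits. ✓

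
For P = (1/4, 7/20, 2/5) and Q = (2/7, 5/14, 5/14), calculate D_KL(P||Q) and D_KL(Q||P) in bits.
D_KL(P||Q) = 0.0070, D_KL(Q||P) = 0.0071

KL divergence is not symmetric: D_KL(P||Q) ≠ D_KL(Q||P) in general.

D_KL(P||Q) = 0.0070 bits
D_KL(Q||P) = 0.0071 bits

No, they are not equal!

This asymmetry is why KL divergence is not a true distance metric.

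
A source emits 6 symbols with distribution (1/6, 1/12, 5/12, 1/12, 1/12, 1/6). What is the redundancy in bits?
0.3008 bits

Redundancy measures how far a source is from maximum entropy:
R = H_max - H(X)

Maximum entropy for 6 symbols: H_max = log_2(6) = 2.5850 bits
Actual entropy: H(X) = 2.2842 bits
Redundancy: R = 2.5850 - 2.2842 = 0.3008 bits

This redundancy represents potential for compression: the source could be compressed by 0.3008 bits per symbol.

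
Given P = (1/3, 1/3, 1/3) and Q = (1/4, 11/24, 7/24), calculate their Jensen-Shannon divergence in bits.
0.0125 bits

Jensen-Shannon divergence is:
JSD(P||Q) = 0.5 × D_KL(P||M) + 0.5 × D_KL(Q||M)
where M = 0.5 × (P + Q) is the mixture distribution.

M = 0.5 × (1/3, 1/3, 1/3) + 0.5 × (1/4, 11/24, 7/24) = (7/24, 0.395833, 5/16)

D_KL(P||M) = 0.0126 bits
D_KL(Q||M) = 0.0123 bits

JSD(P||Q) = 0.5 × 0.0126 + 0.5 × 0.0123 = 0.0125 bits

Unlike KL divergence, JSD is symmetric and bounded: 0 ≤ JSD ≤ log(2).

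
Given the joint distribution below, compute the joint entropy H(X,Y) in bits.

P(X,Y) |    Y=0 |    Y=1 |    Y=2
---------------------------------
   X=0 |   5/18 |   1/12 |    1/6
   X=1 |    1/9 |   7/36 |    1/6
2.4853 bits

Joint entropy is H(X,Y) = -Σ_{x,y} p(x,y) log p(x,y).

Summing over all non-zero entries:
H(X,Y) = -[5/18·log_2(5/18) + 1/12·log_2(1/12) + 1/6·log_2(1/6) + 1/9·log_2(1/9) + 7/36·log_2(7/36) + 1/6·log_2(1/6)]
H(X,Y) = 2.4853 bits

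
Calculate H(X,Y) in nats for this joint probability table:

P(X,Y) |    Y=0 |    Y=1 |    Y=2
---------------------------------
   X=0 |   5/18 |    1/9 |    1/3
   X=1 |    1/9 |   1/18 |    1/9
1.6150 nats

Joint entropy is H(X,Y) = -Σ_{x,y} p(x,y) log p(x,y).

Summing over all non-zero entries:
H(X,Y) = -[5/18·log_e(5/18) + 1/9·log_e(1/9) + 1/3·log_e(1/3) + 1/9·log_e(1/9) + 1/18·log_e(1/18) + 1/9·log_e(1/9)]
H(X,Y) = 1.6150 nats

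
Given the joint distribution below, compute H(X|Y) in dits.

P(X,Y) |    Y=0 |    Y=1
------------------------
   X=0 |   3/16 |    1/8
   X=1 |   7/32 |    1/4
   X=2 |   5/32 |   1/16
0.4477 dits

Using the chain rule: H(X|Y) = H(X,Y) - H(Y)

First, compute H(X,Y) = 0.7453 dits

Marginal P(Y) = (9/16, 7/16)
H(Y) = 0.2976 dits

H(X|Y) = H(X,Y) - H(Y) = 0.7453 - 0.2976 = 0.4477 dits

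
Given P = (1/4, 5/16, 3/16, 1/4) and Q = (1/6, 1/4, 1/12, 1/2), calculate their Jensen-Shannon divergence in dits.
0.0163 dits

Jensen-Shannon divergence is:
JSD(P||Q) = 0.5 × D_KL(P||M) + 0.5 × D_KL(Q||M)
where M = 0.5 × (P + Q) is the mixture distribution.

M = 0.5 × (1/4, 5/16, 3/16, 1/4) + 0.5 × (1/6, 1/4, 1/12, 1/2) = (5/24, 9/32, 0.135417, 3/8)

D_KL(P||M) = 0.0166 dits
D_KL(Q||M) = 0.0160 dits

JSD(P||Q) = 0.5 × 0.0166 + 0.5 × 0.0160 = 0.0163 dits

Unlike KL divergence, JSD is symmetric and bounded: 0 ≤ JSD ≤ log(2).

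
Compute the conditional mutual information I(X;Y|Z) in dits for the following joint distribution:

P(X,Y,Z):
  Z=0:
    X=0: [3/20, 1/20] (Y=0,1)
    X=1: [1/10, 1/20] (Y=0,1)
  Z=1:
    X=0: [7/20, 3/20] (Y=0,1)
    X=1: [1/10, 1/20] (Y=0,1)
0.0008 dits

Conditional mutual information: I(X;Y|Z) = H(X|Z) + H(Y|Z) - H(X,Y|Z)

H(Z) = 0.2812
H(X,Z) = 0.5375 → H(X|Z) = 0.2563
H(Y,Z) = 0.5464 → H(Y|Z) = 0.2652
H(X,Y,Z) = 0.8019 → H(X,Y|Z) = 0.5207

I(X;Y|Z) = 0.2563 + 0.2652 - 0.5207 = 0.0008 dits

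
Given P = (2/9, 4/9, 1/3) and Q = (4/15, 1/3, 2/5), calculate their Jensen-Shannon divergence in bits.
0.0094 bits

Jensen-Shannon divergence is:
JSD(P||Q) = 0.5 × D_KL(P||M) + 0.5 × D_KL(Q||M)
where M = 0.5 × (P + Q) is the mixture distribution.

M = 0.5 × (2/9, 4/9, 1/3) + 0.5 × (4/15, 1/3, 2/5) = (0.244444, 7/18, 11/30)

D_KL(P||M) = 0.0092 bits
D_KL(Q||M) = 0.0096 bits

JSD(P||Q) = 0.5 × 0.0092 + 0.5 × 0.0096 = 0.0094 bits

Unlike KL divergence, JSD is symmetric and bounded: 0 ≤ JSD ≤ log(2).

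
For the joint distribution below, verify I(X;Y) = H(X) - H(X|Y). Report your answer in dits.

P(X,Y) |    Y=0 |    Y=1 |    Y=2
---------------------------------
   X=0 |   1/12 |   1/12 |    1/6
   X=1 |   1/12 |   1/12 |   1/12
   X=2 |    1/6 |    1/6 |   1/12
I(X;Y) = 0.0164 dits

Mutual information has multiple equivalent forms:
- I(X;Y) = H(X) - H(X|Y)
- I(X;Y) = H(Y) - H(Y|X)
- I(X;Y) = H(X) + H(Y) - H(X,Y)

Computing all quantities:
H(X) = 0.4680, H(Y) = 0.4771, H(X,Y) = 0.9287
H(X|Y) = 0.4515, H(Y|X) = 0.4607

Verification:
H(X) - H(X|Y) = 0.4680 - 0.4515 = 0.0164
H(Y) - H(Y|X) = 0.4771 - 0.4607 = 0.0164
H(X) + H(Y) - H(X,Y) = 0.4680 + 0.4771 - 0.9287 = 0.0164

All forms give I(X;Y) = 0.0164 dits. ✓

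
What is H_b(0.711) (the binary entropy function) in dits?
0.2611 dits

The binary entropy function is:
H(p) = -p log(p) - (1-p) log(1-p)

H(0.711) = -0.711 × log_10(0.711) - 0.289 × log_10(0.289)
H(0.711) = 0.2611 dits

Note: Binary entropy is maximized at p=0.5 (H=1 bit) and minimized at p=0 or p=1 (H=0).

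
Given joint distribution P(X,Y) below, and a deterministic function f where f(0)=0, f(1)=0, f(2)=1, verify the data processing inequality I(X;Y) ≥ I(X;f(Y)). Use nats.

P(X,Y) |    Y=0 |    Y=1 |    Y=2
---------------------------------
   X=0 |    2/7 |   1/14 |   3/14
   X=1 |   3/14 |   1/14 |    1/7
I(X;Y) = 0.0021, I(X;f(Y)) = 0.0009, inequality holds: 0.0021 ≥ 0.0009

Data Processing Inequality: For any Markov chain X → Y → Z, we have I(X;Y) ≥ I(X;Z).

Here Z = f(Y) is a deterministic function of Y, forming X → Y → Z.

Original I(X;Y) = 0.0021 nats

After applying f:
P(X,Z) where Z=f(Y):
- P(X,Z=0) = P(X,Y=0) + P(X,Y=1)
- P(X,Z=1) = P(X,Y=2)

I(X;Z) = I(X;f(Y)) = 0.0009 nats

Verification: 0.0021 ≥ 0.0009 ✓

Information cannot be created by processing; the function f can only lose information about X.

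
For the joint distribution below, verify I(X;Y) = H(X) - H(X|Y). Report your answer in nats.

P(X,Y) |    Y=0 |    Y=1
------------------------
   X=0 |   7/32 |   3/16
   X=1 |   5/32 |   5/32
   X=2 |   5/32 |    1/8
I(X;Y) = 0.0010 nats

Mutual information has multiple equivalent forms:
- I(X;Y) = H(X) - H(X|Y)
- I(X;Y) = H(Y) - H(Y|X)
- I(X;Y) = H(X) + H(Y) - H(X,Y)

Computing all quantities:
H(X) = 1.0862, H(Y) = 0.6912, H(X,Y) = 1.7764
H(X|Y) = 1.0852, H(Y|X) = 0.6902

Verification:
H(X) - H(X|Y) = 1.0862 - 1.0852 = 0.0010
H(Y) - H(Y|X) = 0.6912 - 0.6902 = 0.0010
H(X) + H(Y) - H(X,Y) = 1.0862 + 0.6912 - 1.7764 = 0.0010

All forms give I(X;Y) = 0.0010 nats. ✓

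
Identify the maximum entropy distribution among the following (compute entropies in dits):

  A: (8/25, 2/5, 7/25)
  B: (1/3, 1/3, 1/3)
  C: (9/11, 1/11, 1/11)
B

For a discrete distribution over n outcomes, entropy is maximized by the uniform distribution.

Computing entropies:
H(A) = 0.4723 dits
H(B) = 0.4771 dits
H(C) = 0.2606 dits

The uniform distribution (where all probabilities equal 1/3) achieves the maximum entropy of log_10(3) = 0.4771 dits.

Distribution B has the highest entropy.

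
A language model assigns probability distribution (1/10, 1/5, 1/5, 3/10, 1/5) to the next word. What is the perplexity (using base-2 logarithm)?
4.7451

Perplexity is 2^H (or exp(H) for natural log).

First, H = -Σ p log p = 2.2464 bits
Perplexity = 2^2.2464 = 4.7451

Interpretation: The model's uncertainty is equivalent to choosing uniformly among 4.7 options.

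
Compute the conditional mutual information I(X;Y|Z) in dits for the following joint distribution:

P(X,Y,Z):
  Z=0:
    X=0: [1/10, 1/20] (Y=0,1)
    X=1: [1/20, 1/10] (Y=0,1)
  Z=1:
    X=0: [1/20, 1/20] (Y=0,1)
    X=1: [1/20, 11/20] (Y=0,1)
0.0272 dits

Conditional mutual information: I(X;Y|Z) = H(X|Z) + H(Y|Z) - H(X,Y|Z)

H(Z) = 0.2653
H(X,Z) = 0.4803 → H(X|Z) = 0.2150
H(Y,Z) = 0.4803 → H(Y|Z) = 0.2150
H(X,Y,Z) = 0.6681 → H(X,Y|Z) = 0.4028

I(X;Y|Z) = 0.2150 + 0.2150 - 0.4028 = 0.0272 dits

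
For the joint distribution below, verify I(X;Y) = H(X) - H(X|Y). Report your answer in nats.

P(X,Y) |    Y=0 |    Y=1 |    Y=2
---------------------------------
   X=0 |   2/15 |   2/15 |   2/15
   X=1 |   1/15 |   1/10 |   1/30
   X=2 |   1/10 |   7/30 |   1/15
I(X;Y) = 0.0309 nats

Mutual information has multiple equivalent forms:
- I(X;Y) = H(X) - H(X|Y)
- I(X;Y) = H(Y) - H(Y|X)
- I(X;Y) = H(X) + H(Y) - H(X,Y)

Computing all quantities:
H(X) = 1.0549, H(Y) = 1.0564, H(X,Y) = 2.0805
H(X|Y) = 1.0241, H(Y|X) = 1.0256

Verification:
H(X) - H(X|Y) = 1.0549 - 1.0241 = 0.0309
H(Y) - H(Y|X) = 1.0564 - 1.0256 = 0.0309
H(X) + H(Y) - H(X,Y) = 1.0549 + 1.0564 - 2.0805 = 0.0309

All forms give I(X;Y) = 0.0309 nats. ✓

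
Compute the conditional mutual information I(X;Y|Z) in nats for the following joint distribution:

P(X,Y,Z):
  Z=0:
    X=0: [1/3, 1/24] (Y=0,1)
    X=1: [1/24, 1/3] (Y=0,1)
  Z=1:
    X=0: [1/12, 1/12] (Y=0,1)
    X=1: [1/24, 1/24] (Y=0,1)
0.2582 nats

Conditional mutual information: I(X;Y|Z) = H(X|Z) + H(Y|Z) - H(X,Y|Z)

H(Z) = 0.5623
H(X,Z) = 1.2413 → H(X|Z) = 0.6790
H(Y,Z) = 1.2555 → H(Y|Z) = 0.6931
H(X,Y,Z) = 1.6762 → H(X,Y|Z) = 1.1139

I(X;Y|Z) = 0.6790 + 0.6931 - 1.1139 = 0.2582 nats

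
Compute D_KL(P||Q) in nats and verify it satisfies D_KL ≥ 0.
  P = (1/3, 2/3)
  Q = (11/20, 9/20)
0.0951 nats

KL divergence satisfies the Gibbs inequality: D_KL(P||Q) ≥ 0 for all distributions P, Q.

D_KL(P||Q) = Σ p(x) log(p(x)/q(x))
Term by term:
  x=0: 1/3 × log_e[(1/3)/(11/20)] = -0.1669
  x=1: 2/3 × log_e[(2/3)/(9/20)] = 0.2620
D_KL(P||Q) = 0.0951 nats

D_KL(P||Q) = 0.0951 ≥ 0 ✓

This non-negativity is a fundamental property: relative entropy cannot be negative because it measures how different Q is from P.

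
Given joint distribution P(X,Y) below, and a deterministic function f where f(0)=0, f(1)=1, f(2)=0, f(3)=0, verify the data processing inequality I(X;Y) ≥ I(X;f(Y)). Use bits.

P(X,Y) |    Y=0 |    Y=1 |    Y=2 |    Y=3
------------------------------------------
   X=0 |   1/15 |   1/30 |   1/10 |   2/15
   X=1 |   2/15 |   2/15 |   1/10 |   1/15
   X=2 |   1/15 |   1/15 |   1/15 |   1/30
I(X;Y) = 0.0812, I(X;f(Y)) = 0.0402, inequality holds: 0.0812 ≥ 0.0402

Data Processing Inequality: For any Markov chain X → Y → Z, we have I(X;Y) ≥ I(X;Z).

Here Z = f(Y) is a deterministic function of Y, forming X → Y → Z.

Original I(X;Y) = 0.0812 bits

After applying f:
P(X,Z) where Z=f(Y):
- P(X,Z=0) = P(X,Y=0) + P(X,Y=2) + P(X,Y=3)
- P(X,Z=1) = P(X,Y=1)

I(X;Z) = I(X;f(Y)) = 0.0402 bits

Verification: 0.0812 ≥ 0.0402 ✓

Information cannot be created by processing; the function f can only lose information about X.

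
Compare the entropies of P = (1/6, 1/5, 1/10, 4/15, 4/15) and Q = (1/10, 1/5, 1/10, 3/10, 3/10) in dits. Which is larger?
P

Computing entropies in dits:
H(P) = 0.6756
H(Q) = 0.6535

Distribution P has higher entropy.

Intuition: The distribution closer to uniform (more spread out) has higher entropy.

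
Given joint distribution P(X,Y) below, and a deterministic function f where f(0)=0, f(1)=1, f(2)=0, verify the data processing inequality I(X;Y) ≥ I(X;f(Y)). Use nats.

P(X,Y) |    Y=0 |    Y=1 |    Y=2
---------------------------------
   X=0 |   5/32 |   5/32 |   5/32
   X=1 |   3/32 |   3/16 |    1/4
I(X;Y) = 0.0183, I(X;f(Y)) = 0.0002, inequality holds: 0.0183 ≥ 0.0002

Data Processing Inequality: For any Markov chain X → Y → Z, we have I(X;Y) ≥ I(X;Z).

Here Z = f(Y) is a deterministic function of Y, forming X → Y → Z.

Original I(X;Y) = 0.0183 nats

After applying f:
P(X,Z) where Z=f(Y):
- P(X,Z=0) = P(X,Y=0) + P(X,Y=2)
- P(X,Z=1) = P(X,Y=1)

I(X;Z) = I(X;f(Y)) = 0.0002 nats

Verification: 0.0183 ≥ 0.0002 ✓

Information cannot be created by processing; the function f can only lose information about X.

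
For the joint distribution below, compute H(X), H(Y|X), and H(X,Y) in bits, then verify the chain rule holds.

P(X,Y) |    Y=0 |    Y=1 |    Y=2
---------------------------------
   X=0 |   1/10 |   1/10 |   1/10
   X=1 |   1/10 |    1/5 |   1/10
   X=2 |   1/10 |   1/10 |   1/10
H(X,Y) = 3.1219, H(X) = 1.5710, H(Y|X) = 1.5510 (all in bits)

Chain rule: H(X,Y) = H(X) + H(Y|X)

Left side — joint entropy directly:
H(X,Y) = -Σ p(x,y) log p(x,y) = 3.1219 bits

Right side — compute H(Y|X) from the conditional distributions:
P(X) = (3/10, 2/5, 3/10), so H(X) = 1.5710 bits
H(Y|X) = Σ_x P(X=x) · H(Y|X=x):
  P(Y|X=0) = (1/3, 1/3, 1/3), H(Y|X=0) = 1.5850, weight P(X=0) = 3/10
  P(Y|X=1) = (1/4, 1/2, 1/4), H(Y|X=1) = 1.5000, weight P(X=1) = 2/5
  P(Y|X=2) = (1/3, 1/3, 1/3), H(Y|X=2) = 1.5850, weight P(X=2) = 3/10
H(Y|X) = 1.5510 bits

H(X) + H(Y|X) = 1.5710 + 1.5510 = 3.1219 bits

Both sides equal 3.1219 bits. ✓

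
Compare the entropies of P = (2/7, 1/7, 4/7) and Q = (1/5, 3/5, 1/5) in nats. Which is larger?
P

Computing entropies in nats:
H(P) = 0.9557
H(Q) = 0.9503

Distribution P has higher entropy.

Intuition: The distribution closer to uniform (more spread out) has higher entropy.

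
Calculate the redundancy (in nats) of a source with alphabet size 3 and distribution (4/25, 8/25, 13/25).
0.1007 nats

Redundancy measures how far a source is from maximum entropy:
R = H_max - H(X)

Maximum entropy for 3 symbols: H_max = log_e(3) = 1.0986 nats
Actual entropy: H(X) = 0.9979 nats
Redundancy: R = 1.0986 - 0.9979 = 0.1007 nats

This redundancy represents potential for compression: the source could be compressed by 0.1007 nats per symbol.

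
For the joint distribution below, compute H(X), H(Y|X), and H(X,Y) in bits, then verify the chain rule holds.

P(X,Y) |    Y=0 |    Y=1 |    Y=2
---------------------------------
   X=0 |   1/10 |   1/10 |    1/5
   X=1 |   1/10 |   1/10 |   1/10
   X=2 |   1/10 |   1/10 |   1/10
H(X,Y) = 3.1219, H(X) = 1.5710, H(Y|X) = 1.5510 (all in bits)

Chain rule: H(X,Y) = H(X) + H(Y|X)

Left side — joint entropy directly:
H(X,Y) = -Σ p(x,y) log p(x,y) = 3.1219 bits

Right side — compute H(Y|X) from the conditional distributions:
P(X) = (2/5, 3/10, 3/10), so H(X) = 1.5710 bits
H(Y|X) = Σ_x P(X=x) · H(Y|X=x):
  P(Y|X=0) = (1/4, 1/4, 1/2), H(Y|X=0) = 1.5000, weight P(X=0) = 2/5
  P(Y|X=1) = (1/3, 1/3, 1/3), H(Y|X=1) = 1.5850, weight P(X=1) = 3/10
  P(Y|X=2) = (1/3, 1/3, 1/3), H(Y|X=2) = 1.5850, weight P(X=2) = 3/10
H(Y|X) = 1.5510 bits

H(X) + H(Y|X) = 1.5710 + 1.5510 = 3.1219 bits

Both sides equal 3.1219 bits. ✓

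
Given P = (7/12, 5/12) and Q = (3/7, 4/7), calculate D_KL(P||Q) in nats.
0.0482 nats

KL divergence: D_KL(P||Q) = Σ p(x) log(p(x)/q(x))

Computing term by term:
  x=0: 7/12 × log_e[(7/12)/(3/7)] = 7/12 × 0.3083 = 0.1798
  x=1: 5/12 × log_e[(5/12)/(4/7)] = 5/12 × -0.3159 = -0.1316

D_KL(P||Q) = 0.0482 nats

Note: KL divergence is always non-negative and equals 0 iff P = Q.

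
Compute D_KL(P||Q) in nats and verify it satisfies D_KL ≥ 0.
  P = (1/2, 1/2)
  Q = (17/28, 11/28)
0.0235 nats

KL divergence satisfies the Gibbs inequality: D_KL(P||Q) ≥ 0 for all distributions P, Q.

D_KL(P||Q) = Σ p(x) log(p(x)/q(x))
Term by term:
  x=0: 1/2 × log_e[(1/2)/(17/28)] = -0.0971
  x=1: 1/2 × log_e[(1/2)/(11/28)] = 0.1206
D_KL(P||Q) = 0.0235 nats

D_KL(P||Q) = 0.0235 ≥ 0 ✓

This non-negativity is a fundamental property: relative entropy cannot be negative because it measures how different Q is from P.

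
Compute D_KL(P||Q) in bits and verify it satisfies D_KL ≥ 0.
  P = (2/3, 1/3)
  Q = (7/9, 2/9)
0.0467 bits

KL divergence satisfies the Gibbs inequality: D_KL(P||Q) ≥ 0 for all distributions P, Q.

D_KL(P||Q) = Σ p(x) log(p(x)/q(x))
Term by term:
  x=0: 2/3 × log_2[(2/3)/(7/9)] = -0.1483
  x=1: 1/3 × log_2[(1/3)/(2/9)] = 0.1950
D_KL(P||Q) = 0.0467 bits

D_KL(P||Q) = 0.0467 ≥ 0 ✓

This non-negativity is a fundamental property: relative entropy cannot be negative because it measures how different Q is from P.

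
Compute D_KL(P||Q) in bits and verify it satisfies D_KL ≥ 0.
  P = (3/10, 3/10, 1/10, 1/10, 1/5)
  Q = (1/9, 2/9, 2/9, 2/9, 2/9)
0.2990 bits

KL divergence satisfies the Gibbs inequality: D_KL(P||Q) ≥ 0 for all distributions P, Q.

D_KL(P||Q) = Σ p(x) log(p(x)/q(x))
Term by term:
  x=0: 3/10 × log_2[(3/10)/(1/9)] = 0.4299
  x=1: 3/10 × log_2[(3/10)/(2/9)] = 0.1299
  x=2: 1/10 × log_2[(1/10)/(2/9)] = -0.1152
  x=3: 1/10 × log_2[(1/10)/(2/9)] = -0.1152
  x=4: 1/5 × log_2[(1/5)/(2/9)] = -0.0304
D_KL(P||Q) = 0.2990 bits

D_KL(P||Q) = 0.2990 ≥ 0 ✓

This non-negativity is a fundamental property: relative entropy cannot be negative because it measures how different Q is from P.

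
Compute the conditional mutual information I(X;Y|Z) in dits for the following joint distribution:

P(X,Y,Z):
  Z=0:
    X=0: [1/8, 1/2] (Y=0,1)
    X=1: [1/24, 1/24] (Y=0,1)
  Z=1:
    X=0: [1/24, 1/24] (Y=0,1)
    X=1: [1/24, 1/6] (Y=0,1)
0.0123 dits

Conditional mutual information: I(X;Y|Z) = H(X|Z) + H(Y|Z) - H(X,Y|Z)

H(Z) = 0.2622
H(X,Z) = 0.4494 → H(X|Z) = 0.1872
H(Y,Z) = 0.5058 → H(Y|Z) = 0.2436
H(X,Y,Z) = 0.6806 → H(X,Y|Z) = 0.4185

I(X;Y|Z) = 0.1872 + 0.2436 - 0.4185 = 0.0123 dits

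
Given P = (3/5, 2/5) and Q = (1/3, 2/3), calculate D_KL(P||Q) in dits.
0.0644 dits

KL divergence: D_KL(P||Q) = Σ p(x) log(p(x)/q(x))

Computing term by term:
  x=0: 3/5 × log_10[(3/5)/(1/3)] = 3/5 × 0.2553 = 0.1532
  x=1: 2/5 × log_10[(2/5)/(2/3)] = 2/5 × -0.2218 = -0.0887

D_KL(P||Q) = 0.0644 dits

Note: KL divergence is always non-negative and equals 0 iff P = Q.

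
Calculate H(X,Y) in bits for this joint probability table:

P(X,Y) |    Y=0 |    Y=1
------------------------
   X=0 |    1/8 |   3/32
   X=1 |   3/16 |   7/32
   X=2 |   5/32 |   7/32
2.5257 bits

Joint entropy is H(X,Y) = -Σ_{x,y} p(x,y) log p(x,y).

Summing over all non-zero entries:
H(X,Y) = -[1/8·log_2(1/8) + 3/32·log_2(3/32) + 3/16·log_2(3/16) + 7/32·log_2(7/32) + 5/32·log_2(5/32) + 7/32·log_2(7/32)]
H(X,Y) = 2.5257 bits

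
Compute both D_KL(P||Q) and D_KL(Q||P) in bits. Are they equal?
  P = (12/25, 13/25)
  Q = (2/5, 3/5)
D_KL(P||Q) = 0.0189, D_KL(Q||P) = 0.0187

KL divergence is not symmetric: D_KL(P||Q) ≠ D_KL(Q||P) in general.

D_KL(P||Q) = 0.0189 bits
D_KL(Q||P) = 0.0187 bits

No, they are not equal!

This asymmetry is why KL divergence is not a true distance metric.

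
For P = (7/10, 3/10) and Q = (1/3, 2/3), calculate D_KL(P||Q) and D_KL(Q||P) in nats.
D_KL(P||Q) = 0.2798, D_KL(Q||P) = 0.2850

KL divergence is not symmetric: D_KL(P||Q) ≠ D_KL(Q||P) in general.

D_KL(P||Q) = 0.2798 nats
D_KL(Q||P) = 0.2850 nats

No, they are not equal!

This asymmetry is why KL divergence is not a true distance metric.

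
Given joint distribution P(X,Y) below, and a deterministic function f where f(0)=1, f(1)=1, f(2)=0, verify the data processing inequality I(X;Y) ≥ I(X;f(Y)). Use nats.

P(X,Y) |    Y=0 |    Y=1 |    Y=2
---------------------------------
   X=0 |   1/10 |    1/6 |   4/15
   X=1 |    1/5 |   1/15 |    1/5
I(X;Y) = 0.0417, I(X;f(Y)) = 0.0026, inequality holds: 0.0417 ≥ 0.0026

Data Processing Inequality: For any Markov chain X → Y → Z, we have I(X;Y) ≥ I(X;Z).

Here Z = f(Y) is a deterministic function of Y, forming X → Y → Z.

Original I(X;Y) = 0.0417 nats

After applying f:
P(X,Z) where Z=f(Y):
- P(X,Z=0) = P(X,Y=2)
- P(X,Z=1) = P(X,Y=0) + P(X,Y=1)

I(X;Z) = I(X;f(Y)) = 0.0026 nats

Verification: 0.0417 ≥ 0.0026 ✓

Information cannot be created by processing; the function f can only lose information about X.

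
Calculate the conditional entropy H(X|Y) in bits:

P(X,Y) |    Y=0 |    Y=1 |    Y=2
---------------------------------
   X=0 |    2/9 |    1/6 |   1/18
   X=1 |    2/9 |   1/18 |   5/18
0.8414 bits

Using the chain rule: H(X|Y) = H(X,Y) - H(Y)

First, compute H(X,Y) = 2.3719 bits

Marginal P(Y) = (4/9, 2/9, 1/3)
H(Y) = 1.5305 bits

H(X|Y) = H(X,Y) - H(Y) = 2.3719 - 1.5305 = 0.8414 bits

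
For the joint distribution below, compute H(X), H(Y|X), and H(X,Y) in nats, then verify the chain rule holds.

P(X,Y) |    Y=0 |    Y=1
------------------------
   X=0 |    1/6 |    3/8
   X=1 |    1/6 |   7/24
H(X,Y) = 1.3244, H(X) = 0.6897, H(Y|X) = 0.6348 (all in nats)

Chain rule: H(X,Y) = H(X) + H(Y|X)

Left side — joint entropy directly:
H(X,Y) = -Σ p(x,y) log p(x,y) = 1.3244 nats

Right side — compute H(Y|X) from the conditional distributions:
P(X) = (13/24, 11/24), so H(X) = 0.6897 nats
H(Y|X) = Σ_x P(X=x) · H(Y|X=x):
  P(Y|X=0) = (4/13, 9/13), H(Y|X=0) = 0.6172, weight P(X=0) = 13/24
  P(Y|X=1) = (4/11, 7/11), H(Y|X=1) = 0.6555, weight P(X=1) = 11/24
H(Y|X) = 0.6348 nats

H(X) + H(Y|X) = 0.6897 + 0.6348 = 1.3244 nats

Both sides equal 1.3244 nats. ✓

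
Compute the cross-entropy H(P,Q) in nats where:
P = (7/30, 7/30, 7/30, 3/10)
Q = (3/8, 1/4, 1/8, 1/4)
1.4534 nats

Cross-entropy: H(P,Q) = -Σ p(x) log q(x)

Alternatively: H(P,Q) = H(P) + D_KL(P||Q)
H(P) = 1.3799 nats
D_KL(P||Q) = 0.0735 nats

H(P,Q) = 1.3799 + 0.0735 = 1.4534 nats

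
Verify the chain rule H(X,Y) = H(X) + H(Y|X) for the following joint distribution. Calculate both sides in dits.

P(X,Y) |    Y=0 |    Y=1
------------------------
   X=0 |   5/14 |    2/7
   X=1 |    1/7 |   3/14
H(X,Y) = 0.5792, H(X) = 0.2831, H(Y|X) = 0.2962 (all in dits)

Chain rule: H(X,Y) = H(X) + H(Y|X)

Left side — joint entropy directly:
H(X,Y) = -Σ p(x,y) log p(x,y) = 0.5792 dits

Right side — compute H(Y|X) from the conditional distributions:
P(X) = (9/14, 5/14), so H(X) = 0.2831 dits
H(Y|X) = Σ_x P(X=x) · H(Y|X=x):
  P(Y|X=0) = (5/9, 4/9), H(Y|X=0) = 0.2983, weight P(X=0) = 9/14
  P(Y|X=1) = (2/5, 3/5), H(Y|X=1) = 0.2923, weight P(X=1) = 5/14
H(Y|X) = 0.2962 dits

H(X) + H(Y|X) = 0.2831 + 0.2962 = 0.5792 dits

Both sides equal 0.5792 dits. ✓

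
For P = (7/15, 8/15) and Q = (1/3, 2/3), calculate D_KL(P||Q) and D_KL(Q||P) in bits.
D_KL(P||Q) = 0.0548, D_KL(Q||P) = 0.0528

KL divergence is not symmetric: D_KL(P||Q) ≠ D_KL(Q||P) in general.

D_KL(P||Q) = 0.0548 bits
D_KL(Q||P) = 0.0528 bits

No, they are not equal!

This asymmetry is why KL divergence is not a true distance metric.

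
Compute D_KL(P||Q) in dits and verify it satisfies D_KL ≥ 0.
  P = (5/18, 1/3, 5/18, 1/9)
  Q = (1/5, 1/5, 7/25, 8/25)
0.0616 dits

KL divergence satisfies the Gibbs inequality: D_KL(P||Q) ≥ 0 for all distributions P, Q.

D_KL(P||Q) = Σ p(x) log(p(x)/q(x))
Term by term:
  x=0: 5/18 × log_10[(5/18)/(1/5)] = 0.0396
  x=1: 1/3 × log_10[(1/3)/(1/5)] = 0.0739
  x=2: 5/18 × log_10[(5/18)/(7/25)] = -0.0010
  x=3: 1/9 × log_10[(1/9)/(8/25)] = -0.0510
D_KL(P||Q) = 0.0616 dits

D_KL(P||Q) = 0.0616 ≥ 0 ✓

This non-negativity is a fundamental property: relative entropy cannot be negative because it measures how different Q is from P.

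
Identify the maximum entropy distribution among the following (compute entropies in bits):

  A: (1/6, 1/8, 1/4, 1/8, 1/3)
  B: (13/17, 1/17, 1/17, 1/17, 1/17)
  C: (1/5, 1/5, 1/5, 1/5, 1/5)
C

For a discrete distribution over n outcomes, entropy is maximized by the uniform distribution.

Computing entropies:
H(A) = 2.2091 bits
H(B) = 1.2577 bits
H(C) = 2.3219 bits

The uniform distribution (where all probabilities equal 1/5) achieves the maximum entropy of log_2(5) = 2.3219 bits.

Distribution C has the highest entropy.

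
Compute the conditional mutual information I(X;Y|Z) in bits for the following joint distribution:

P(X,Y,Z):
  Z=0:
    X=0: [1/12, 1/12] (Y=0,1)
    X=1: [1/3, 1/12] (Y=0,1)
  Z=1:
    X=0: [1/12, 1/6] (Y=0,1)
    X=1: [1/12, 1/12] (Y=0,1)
0.0443 bits

Conditional mutual information: I(X;Y|Z) = H(X|Z) + H(Y|Z) - H(X,Y|Z)

H(Z) = 0.9799
H(X,Z) = 1.8879 → H(X|Z) = 0.9080
H(Y,Z) = 1.8879 → H(Y|Z) = 0.9080
H(X,Y,Z) = 2.7516 → H(X,Y|Z) = 1.7718

I(X;Y|Z) = 0.9080 + 0.9080 - 1.7718 = 0.0443 bits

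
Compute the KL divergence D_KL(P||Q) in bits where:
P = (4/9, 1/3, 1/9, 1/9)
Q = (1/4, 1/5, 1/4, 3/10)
0.3254 bits

KL divergence: D_KL(P||Q) = Σ p(x) log(p(x)/q(x))

Computing term by term:
  x=0: 4/9 × log_2[(4/9)/(1/4)] = 4/9 × 0.8301 = 0.3689
  x=1: 1/3 × log_2[(1/3)/(1/5)] = 1/3 × 0.7370 = 0.2457
  x=2: 1/9 × log_2[(1/9)/(1/4)] = 1/9 × -1.1699 = -0.1300
  x=3: 1/9 × log_2[(1/9)/(3/10)] = 1/9 × -1.4330 = -0.1592

D_KL(P||Q) = 0.3254 bits

Note: KL divergence is always non-negative and equals 0 iff P = Q.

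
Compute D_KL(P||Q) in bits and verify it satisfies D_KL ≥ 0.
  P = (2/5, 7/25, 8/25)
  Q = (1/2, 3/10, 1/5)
0.0603 bits

KL divergence satisfies the Gibbs inequality: D_KL(P||Q) ≥ 0 for all distributions P, Q.

D_KL(P||Q) = Σ p(x) log(p(x)/q(x))
Term by term:
  x=0: 2/5 × log_2[(2/5)/(1/2)] = -0.1288
  x=1: 7/25 × log_2[(7/25)/(3/10)] = -0.0279
  x=2: 8/25 × log_2[(8/25)/(1/5)] = 0.2170
D_KL(P||Q) = 0.0603 bits

D_KL(P||Q) = 0.0603 ≥ 0 ✓

This non-negativity is a fundamental property: relative entropy cannot be negative because it measures how different Q is from P.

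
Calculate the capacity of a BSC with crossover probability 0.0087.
0.9280 bits

For a binary symmetric channel (BSC) with error probability p:
Capacity C = 1 - H(p) bits per symbol

where H(p) = -p log₂(p) - (1-p) log₂(1-p) is the binary entropy function.

H(0.0087) = 0.0720 bits
C = 1 - 0.0720 = 0.9280 bits per symbol

This means we can reliably transmit up to 0.9280 bits of information per channel use.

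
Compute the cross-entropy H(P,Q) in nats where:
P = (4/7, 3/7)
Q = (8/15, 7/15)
0.6858 nats

Cross-entropy: H(P,Q) = -Σ p(x) log q(x)

Alternatively: H(P,Q) = H(P) + D_KL(P||Q)
H(P) = 0.6829 nats
D_KL(P||Q) = 0.0029 nats

H(P,Q) = 0.6829 + 0.0029 = 0.6858 nats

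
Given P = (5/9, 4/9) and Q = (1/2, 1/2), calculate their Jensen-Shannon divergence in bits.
0.0022 bits

Jensen-Shannon divergence is:
JSD(P||Q) = 0.5 × D_KL(P||M) + 0.5 × D_KL(Q||M)
where M = 0.5 × (P + Q) is the mixture distribution.

M = 0.5 × (5/9, 4/9) + 0.5 × (1/2, 1/2) = (19/36, 17/36)

D_KL(P||M) = 0.0022 bits
D_KL(Q||M) = 0.0022 bits

JSD(P||Q) = 0.5 × 0.0022 + 0.5 × 0.0022 = 0.0022 bits

Unlike KL divergence, JSD is symmetric and bounded: 0 ≤ JSD ≤ log(2).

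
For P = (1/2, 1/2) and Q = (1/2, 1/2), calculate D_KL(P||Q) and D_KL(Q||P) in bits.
D_KL(P||Q) = 0.0000, D_KL(Q||P) = 0.0000

KL divergence is not symmetric: D_KL(P||Q) ≠ D_KL(Q||P) in general.

D_KL(P||Q) = 0.0000 bits
D_KL(Q||P) = 0.0000 bits

In this case they happen to be equal (to 4 decimal places).

This asymmetry is why KL divergence is not a true distance metric.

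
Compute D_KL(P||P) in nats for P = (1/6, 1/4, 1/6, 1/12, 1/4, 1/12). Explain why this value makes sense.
0.0000 nats

KL divergence satisfies the Gibbs inequality: D_KL(P||Q) ≥ 0 for all distributions P, Q.

D_KL(P||Q) = Σ p(x) log(p(x)/q(x))
Each term is p(x) × log_e(p(x)/p(x)) = p(x) × log_e(1) = 0, so the sum is 0.
D_KL(P||Q) = 0.0000 nats

When P = Q, the KL divergence is exactly 0, as there is no 'divergence' between identical distributions.

This non-negativity is a fundamental property: relative entropy cannot be negative because it measures how different Q is from P.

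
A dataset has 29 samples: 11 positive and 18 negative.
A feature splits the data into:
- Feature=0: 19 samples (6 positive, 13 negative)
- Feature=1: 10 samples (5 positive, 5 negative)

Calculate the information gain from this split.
0.0232 bits

Information Gain = H(Y) - H(Y|Feature)

Before split:
P(positive) = 11/29 = 0.3793
H(Y) = 0.9576 bits

After split:
Feature=0: H = 0.8997 bits (weight = 19/29)
Feature=1: H = 1.0000 bits (weight = 10/29)
H(Y|Feature) = (19/29)×0.8997 + (10/29)×1.0000 = 0.9343 bits

Information Gain = 0.9576 - 0.9343 = 0.0232 bits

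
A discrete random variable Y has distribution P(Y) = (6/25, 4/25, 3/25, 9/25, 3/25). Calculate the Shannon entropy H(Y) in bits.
2.1819 bits

Shannon entropy is H(X) = -Σ p(x) log p(x).

For P = (6/25, 4/25, 3/25, 9/25, 3/25):
H = -6/25 × log_2(6/25) -4/25 × log_2(4/25) -3/25 × log_2(3/25) -9/25 × log_2(9/25) -3/25 × log_2(3/25)
H = 2.1819 bits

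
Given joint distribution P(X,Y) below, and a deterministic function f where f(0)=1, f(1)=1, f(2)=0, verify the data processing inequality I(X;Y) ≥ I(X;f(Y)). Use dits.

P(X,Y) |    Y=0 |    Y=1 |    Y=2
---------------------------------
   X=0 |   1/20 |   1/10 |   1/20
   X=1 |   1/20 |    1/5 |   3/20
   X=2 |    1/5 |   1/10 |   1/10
I(X;Y) = 0.0327, I(X;f(Y)) = 0.0038, inequality holds: 0.0327 ≥ 0.0038

Data Processing Inequality: For any Markov chain X → Y → Z, we have I(X;Y) ≥ I(X;Z).

Here Z = f(Y) is a deterministic function of Y, forming X → Y → Z.

Original I(X;Y) = 0.0327 dits

After applying f:
P(X,Z) where Z=f(Y):
- P(X,Z=0) = P(X,Y=2)
- P(X,Z=1) = P(X,Y=0) + P(X,Y=1)

I(X;Z) = I(X;f(Y)) = 0.0038 dits

Verification: 0.0327 ≥ 0.0038 ✓

Information cannot be created by processing; the function f can only lose information about X.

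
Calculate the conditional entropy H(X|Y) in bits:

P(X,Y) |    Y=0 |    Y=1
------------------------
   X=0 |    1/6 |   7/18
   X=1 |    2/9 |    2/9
0.9610 bits

Using the chain rule: H(X|Y) = H(X,Y) - H(Y)

First, compute H(X,Y) = 1.9251 bits

Marginal P(Y) = (7/18, 11/18)
H(Y) = 0.9641 bits

H(X|Y) = H(X,Y) - H(Y) = 1.9251 - 0.9641 = 0.9610 bits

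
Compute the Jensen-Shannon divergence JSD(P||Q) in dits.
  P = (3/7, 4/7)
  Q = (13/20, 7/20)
0.0108 dits

Jensen-Shannon divergence is:
JSD(P||Q) = 0.5 × D_KL(P||M) + 0.5 × D_KL(Q||M)
where M = 0.5 × (P + Q) is the mixture distribution.

M = 0.5 × (3/7, 4/7) + 0.5 × (13/20, 7/20) = (0.539286, 0.460714)

D_KL(P||M) = 0.0107 dits
D_KL(Q||M) = 0.0109 dits

JSD(P||Q) = 0.5 × 0.0107 + 0.5 × 0.0109 = 0.0108 dits

Unlike KL divergence, JSD is symmetric and bounded: 0 ≤ JSD ≤ log(2).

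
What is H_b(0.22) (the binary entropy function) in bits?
0.7602 bits

The binary entropy function is:
H(p) = -p log(p) - (1-p) log(1-p)

H(0.22) = -0.22 × log_2(0.22) - 0.78 × log_2(0.78)
H(0.22) = 0.7602 bits

Note: Binary entropy is maximized at p=0.5 (H=1 bit) and minimized at p=0 or p=1 (H=0).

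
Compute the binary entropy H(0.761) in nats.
0.5499 nats

The binary entropy function is:
H(p) = -p log(p) - (1-p) log(1-p)

H(0.761) = -0.761 × log_e(0.761) - 0.239 × log_e(0.239)
H(0.761) = 0.5499 nats

Note: Binary entropy is maximized at p=0.5 (H=1 bit) and minimized at p=0 or p=1 (H=0).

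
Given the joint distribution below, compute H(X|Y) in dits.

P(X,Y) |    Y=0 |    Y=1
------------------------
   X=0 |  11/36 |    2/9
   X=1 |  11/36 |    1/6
0.2993 dits

Using the chain rule: H(X|Y) = H(X,Y) - H(Y)

First, compute H(X,Y) = 0.5895 dits

Marginal P(Y) = (11/18, 7/18)
H(Y) = 0.2902 dits

H(X|Y) = H(X,Y) - H(Y) = 0.5895 - 0.2902 = 0.2993 dits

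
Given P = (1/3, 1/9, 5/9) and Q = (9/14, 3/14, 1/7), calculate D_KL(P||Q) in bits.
0.6674 bits

KL divergence: D_KL(P||Q) = Σ p(x) log(p(x)/q(x))

Computing term by term:
  x=0: 1/3 × log_2[(1/3)/(9/14)] = 1/3 × -0.9475 = -0.3158
  x=1: 1/9 × log_2[(1/9)/(3/14)] = 1/9 × -0.9475 = -0.1053
  x=2: 5/9 × log_2[(5/9)/(1/7)] = 5/9 × 1.9594 = 1.0885

D_KL(P||Q) = 0.6674 bits

Note: KL divergence is always non-negative and equals 0 iff P = Q.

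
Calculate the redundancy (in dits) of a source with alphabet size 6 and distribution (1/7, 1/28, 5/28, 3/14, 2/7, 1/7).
0.0526 dits

Redundancy measures how far a source is from maximum entropy:
R = H_max - H(X)

Maximum entropy for 6 symbols: H_max = log_10(6) = 0.7782 dits
Actual entropy: H(X) = 0.7256 dits
Redundancy: R = 0.7782 - 0.7256 = 0.0526 dits

This redundancy represents potential for compression: the source could be compressed by 0.0526 dits per symbol.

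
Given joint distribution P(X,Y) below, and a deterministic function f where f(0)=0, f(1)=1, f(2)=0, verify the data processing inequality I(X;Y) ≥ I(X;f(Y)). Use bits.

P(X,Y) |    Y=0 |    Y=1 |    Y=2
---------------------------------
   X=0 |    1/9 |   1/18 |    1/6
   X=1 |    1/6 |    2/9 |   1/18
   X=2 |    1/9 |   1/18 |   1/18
I(X;Y) = 0.1271, I(X;f(Y)) = 0.0769, inequality holds: 0.1271 ≥ 0.0769

Data Processing Inequality: For any Markov chain X → Y → Z, we have I(X;Y) ≥ I(X;Z).

Here Z = f(Y) is a deterministic function of Y, forming X → Y → Z.

Original I(X;Y) = 0.1271 bits

After applying f:
P(X,Z) where Z=f(Y):
- P(X,Z=0) = P(X,Y=0) + P(X,Y=2)
- P(X,Z=1) = P(X,Y=1)

I(X;Z) = I(X;f(Y)) = 0.0769 bits

Verification: 0.1271 ≥ 0.0769 ✓

Information cannot be created by processing; the function f can only lose information about X.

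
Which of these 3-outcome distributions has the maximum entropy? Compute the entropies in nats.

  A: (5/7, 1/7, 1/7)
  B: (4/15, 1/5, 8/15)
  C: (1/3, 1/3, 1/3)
C

For a discrete distribution over n outcomes, entropy is maximized by the uniform distribution.

Computing entropies:
H(A) = 0.7963 nats
H(B) = 1.0096 nats
H(C) = 1.0986 nats

The uniform distribution (where all probabilities equal 1/3) achieves the maximum entropy of log_e(3) = 1.0986 nats.

Distribution C has the highest entropy.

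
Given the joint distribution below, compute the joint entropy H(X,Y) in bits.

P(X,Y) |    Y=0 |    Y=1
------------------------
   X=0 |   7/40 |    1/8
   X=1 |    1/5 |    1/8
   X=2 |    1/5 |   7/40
2.5589 bits

Joint entropy is H(X,Y) = -Σ_{x,y} p(x,y) log p(x,y).

Summing over all non-zero entries:
H(X,Y) = -[7/40·log_2(7/40) + 1/8·log_2(1/8) + 1/5·log_2(1/5) + 1/8·log_2(1/8) + 1/5·log_2(1/5) + 7/40·log_2(7/40)]
H(X,Y) = 2.5589 bits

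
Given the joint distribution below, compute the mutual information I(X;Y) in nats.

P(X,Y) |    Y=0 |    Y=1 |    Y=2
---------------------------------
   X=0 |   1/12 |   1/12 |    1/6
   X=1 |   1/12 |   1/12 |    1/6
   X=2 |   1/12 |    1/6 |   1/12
0.0378 nats

Mutual information: I(X;Y) = H(X) + H(Y) - H(X,Y)

Marginals:
P(X) = (1/3, 1/3, 1/3), H(X) = 1.0986 nats
P(Y) = (1/4, 1/3, 5/12), H(Y) = 1.0776 nats

Joint entropy: H(X,Y) = 2.1383 nats

I(X;Y) = 1.0986 + 1.0776 - 2.1383 = 0.0378 nats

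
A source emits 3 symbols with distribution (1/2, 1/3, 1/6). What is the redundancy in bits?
0.1258 bits

Redundancy measures how far a source is from maximum entropy:
R = H_max - H(X)

Maximum entropy for 3 symbols: H_max = log_2(3) = 1.5850 bits
Actual entropy: H(X) = 1.4591 bits
Redundancy: R = 1.5850 - 1.4591 = 0.1258 bits

This redundancy represents potential for compression: the source could be compressed by 0.1258 bits per symbol.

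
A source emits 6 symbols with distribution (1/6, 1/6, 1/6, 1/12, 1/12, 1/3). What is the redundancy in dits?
0.0502 dits

Redundancy measures how far a source is from maximum entropy:
R = H_max - H(X)

Maximum entropy for 6 symbols: H_max = log_10(6) = 0.7782 dits
Actual entropy: H(X) = 0.7280 dits
Redundancy: R = 0.7782 - 0.7280 = 0.0502 dits

This redundancy represents potential for compression: the source could be compressed by 0.0502 dits per symbol.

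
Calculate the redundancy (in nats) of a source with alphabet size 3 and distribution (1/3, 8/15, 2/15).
0.1285 nats

Redundancy measures how far a source is from maximum entropy:
R = H_max - H(X)

Maximum entropy for 3 symbols: H_max = log_e(3) = 1.0986 nats
Actual entropy: H(X) = 0.9701 nats
Redundancy: R = 1.0986 - 0.9701 = 0.1285 nats

This redundancy represents potential for compression: the source could be compressed by 0.1285 nats per symbol.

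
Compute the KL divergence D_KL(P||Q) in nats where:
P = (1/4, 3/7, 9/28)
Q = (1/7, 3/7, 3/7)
0.0474 nats

KL divergence: D_KL(P||Q) = Σ p(x) log(p(x)/q(x))

Computing term by term:
  x=0: 1/4 × log_e[(1/4)/(1/7)] = 1/4 × 0.5596 = 0.1399
  x=1: 3/7 × log_e[(3/7)/(3/7)] = 3/7 × 0.0000 = 0.0000
  x=2: 9/28 × log_e[(9/28)/(3/7)] = 9/28 × -0.2877 = -0.0925

D_KL(P||Q) = 0.0474 nats

Note: KL divergence is always non-negative and equals 0 iff P = Q.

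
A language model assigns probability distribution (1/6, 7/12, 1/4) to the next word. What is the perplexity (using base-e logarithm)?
2.6107

Perplexity is e^H (or exp(H) for natural log).

First, H = -Σ p log p = 0.9596 nats
Perplexity = e^0.9596 = 2.6107

Interpretation: The model's uncertainty is equivalent to choosing uniformly among 2.6 options.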